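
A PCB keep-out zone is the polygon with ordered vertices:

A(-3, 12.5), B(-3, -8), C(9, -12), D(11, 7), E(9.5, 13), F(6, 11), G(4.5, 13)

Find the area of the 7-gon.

Σ = (61.5) + (108) + (195) + (76.5) + (26.5) + (28.5) + (95.25) = 591.25
Area = |Σ|/2 = 295.625.

295.625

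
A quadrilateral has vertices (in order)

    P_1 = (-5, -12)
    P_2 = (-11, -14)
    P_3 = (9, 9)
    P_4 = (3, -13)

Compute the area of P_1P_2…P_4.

140

Apply Gauss's area formula: 2A = Σ (x_i·y_{i+1} − x_{i+1}·y_i), indices taken mod 4.
Σ = (-62) + (27) + (-144) + (-101) = -280
Area = |Σ|/2 = 140.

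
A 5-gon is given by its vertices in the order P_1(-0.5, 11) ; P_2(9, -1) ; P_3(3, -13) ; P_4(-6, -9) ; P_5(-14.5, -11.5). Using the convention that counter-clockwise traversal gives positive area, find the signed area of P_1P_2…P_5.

-272.125

Apply Gauss's area formula: 2A = Σ (x_i·y_{i+1} − x_{i+1}·y_i), indices taken mod 5.
Σ = (-98.5) + (-114) + (-105) + (-61.5) + (-165.25) = -544.25
Signed area = Σ/2 = -272.125 (negative ⇒ clockwise traversal).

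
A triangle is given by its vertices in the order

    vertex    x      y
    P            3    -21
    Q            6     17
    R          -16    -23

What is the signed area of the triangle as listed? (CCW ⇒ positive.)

Apply the surveyor's formula: 2A = Σ (x_i·y_{i+1} − x_{i+1}·y_i), indices taken mod 3.
Σ = (177) + (134) + (405) = 716
Signed area = Σ/2 = 358 (positive ⇒ counter-clockwise traversal).

358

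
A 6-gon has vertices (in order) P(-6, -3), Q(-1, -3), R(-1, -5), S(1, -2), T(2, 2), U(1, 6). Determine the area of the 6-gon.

36.5

Apply the shoelace formula: 2A = Σ (x_i·y_{i+1} − x_{i+1}·y_i), indices taken mod 6.
P→Q: (-6)(-3) − (-1)(-3) = 15
Q→R: (-1)(-5) − (-1)(-3) = 2
R→S: (-1)(-2) − (1)(-5) = 7
S→T: (1)(2) − (2)(-2) = 6
T→U: (2)(6) − (1)(2) = 10
U→P: (1)(-3) − (-6)(6) = 33
Σ = 73
Area = |Σ|/2 = 36.5.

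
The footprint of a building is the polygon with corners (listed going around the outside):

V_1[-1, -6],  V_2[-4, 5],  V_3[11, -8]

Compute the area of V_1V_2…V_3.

V_1→V_2: (-1)(5) − (-4)(-6) = -29
V_2→V_3: (-4)(-8) − (11)(5) = -23
V_3→V_1: (11)(-6) − (-1)(-8) = -74
Σ = -126
Area = |Σ|/2 = 63.

63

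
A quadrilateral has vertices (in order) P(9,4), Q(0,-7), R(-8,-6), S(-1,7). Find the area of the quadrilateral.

Apply Gauss's area formula: 2A = Σ (x_i·y_{i+1} − x_{i+1}·y_i), indices taken mod 4.
Σ = (-63) + (-56) + (-62) + (-67) = -248
Area = |Σ|/2 = 124.

124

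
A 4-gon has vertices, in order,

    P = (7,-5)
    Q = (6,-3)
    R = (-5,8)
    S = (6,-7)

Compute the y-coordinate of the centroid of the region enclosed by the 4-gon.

Apply Gauss's area formula. First the cross-terms c_i = x_i·y_{i+1} − x_{i+1}·y_i:
  9, 33, -13, 19  ⇒  2A = 48, A = 24.
Then Σ (y_i + y_{i+1})·c_i = -148, so ȳ = -148 / (6·24) = -37/36.

-37/36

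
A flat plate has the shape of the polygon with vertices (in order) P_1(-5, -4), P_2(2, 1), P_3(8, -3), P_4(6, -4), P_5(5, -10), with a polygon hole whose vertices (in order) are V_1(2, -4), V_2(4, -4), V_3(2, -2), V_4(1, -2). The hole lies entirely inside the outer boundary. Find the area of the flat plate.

64.5

Outer boundary:
Apply Gauss's area formula: 2A = Σ (x_i·y_{i+1} − x_{i+1}·y_i), indices taken mod 5.
P_1→P_2: (-5)(1) − (2)(-4) = 3
P_2→P_3: (2)(-3) − (8)(1) = -14
P_3→P_4: (8)(-4) − (6)(-3) = -14
P_4→P_5: (6)(-10) − (5)(-4) = -40
P_5→P_1: (5)(-4) − (-5)(-10) = -70
Σ = -135
Area = |Σ|/2 = 67.5.
Hole:
Apply the shoelace (surveyor's) formula: 2A = Σ (x_i·y_{i+1} − x_{i+1}·y_i), indices taken mod 4.
Σ = (8) + (0) + (-2) + (0) = 6
Area = |Σ|/2 = 3.
Net area = 67.5 − 3 = 64.5.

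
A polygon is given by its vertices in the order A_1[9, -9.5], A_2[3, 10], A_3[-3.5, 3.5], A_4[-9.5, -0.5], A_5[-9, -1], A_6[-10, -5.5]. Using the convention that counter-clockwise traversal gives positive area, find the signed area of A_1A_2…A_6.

Apply Gauss's area formula: 2A = Σ (x_i·y_{i+1} − x_{i+1}·y_i), indices taken mod 6.
Σ = (118.5) + (45.5) + (35) + (5) + (39.5) + (144.5) = 388
Signed area = Σ/2 = 194 (positive ⇒ counter-clockwise traversal).

194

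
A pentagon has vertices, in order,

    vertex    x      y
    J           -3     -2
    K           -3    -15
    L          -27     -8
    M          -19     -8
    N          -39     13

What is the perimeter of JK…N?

|JK| = √((0)² + (-13)²) = √169 = 13
|KL| = √((-24)² + (7)²) = √625 = 25
|LM| = √((8)² + (0)²) = √64 = 8
|MN| = √((-20)² + (21)²) = √841 = 29
|NJ| = √((36)² + (-15)²) = √1521 = 39
Perimeter = 13 + 25 + 8 + 29 + 39 = 114.

114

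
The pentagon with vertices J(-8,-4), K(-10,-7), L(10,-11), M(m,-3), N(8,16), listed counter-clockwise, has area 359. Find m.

The doubled signed area Σ (x_i y_{i+1} − x_{i+1} y_i) is linear in m.
With m=0 it equals 286; the coefficient of m is 27 (from the two edges through M).
So 27·m + 286 = 2·359 = 718 ⇒ m = 16.

16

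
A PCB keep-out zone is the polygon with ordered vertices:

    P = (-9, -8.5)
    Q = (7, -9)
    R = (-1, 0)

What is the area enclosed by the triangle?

70

Apply Gauss's area formula: 2A = Σ (x_i·y_{i+1} − x_{i+1}·y_i), indices taken mod 3.
Cross-terms: 140.5, -9, 8.5  ⇒  Σ = 140
Area = |Σ|/2 = 70.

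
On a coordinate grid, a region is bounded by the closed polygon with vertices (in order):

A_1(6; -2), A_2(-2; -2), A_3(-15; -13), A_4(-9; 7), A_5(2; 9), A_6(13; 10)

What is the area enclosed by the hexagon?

Apply Gauss's area formula: 2A = Σ (x_i·y_{i+1} − x_{i+1}·y_i), indices taken mod 6.
Σ = (-16) + (-4) + (-222) + (-95) + (-97) + (-86) = -520
Area = |Σ|/2 = 260.

260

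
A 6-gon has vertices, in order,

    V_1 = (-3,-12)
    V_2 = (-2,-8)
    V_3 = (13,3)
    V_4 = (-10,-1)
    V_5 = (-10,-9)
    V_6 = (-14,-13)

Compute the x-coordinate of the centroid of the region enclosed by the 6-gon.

-115/41

Apply the surveyor's formula. First the cross-terms c_i = x_i·y_{i+1} − x_{i+1}·y_i:
  0, 98, 17, 80, 4, 129  ⇒  2A = 328, A = 164.
Then Σ (x_i + x_{i+1})·c_i = -2760, so x̄ = -2760 / (6·164) = -115/41.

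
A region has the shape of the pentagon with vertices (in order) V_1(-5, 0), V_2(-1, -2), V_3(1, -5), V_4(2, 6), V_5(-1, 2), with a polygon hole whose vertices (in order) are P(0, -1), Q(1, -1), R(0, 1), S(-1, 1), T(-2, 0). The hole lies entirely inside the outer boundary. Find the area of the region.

Outer boundary:
Σ = (10) + (7) + (16) + (10) + (10) = 53
Area = |Σ|/2 = 26.5.
Hole:
Σ = (1) + (1) + (1) + (2) + (2) = 7
Area = |Σ|/2 = 3.5.
Net area = 26.5 − 3.5 = 23.

23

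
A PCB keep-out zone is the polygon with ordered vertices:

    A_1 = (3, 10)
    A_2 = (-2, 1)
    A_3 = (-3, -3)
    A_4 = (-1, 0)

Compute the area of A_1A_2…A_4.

Apply the surveyor's formula: 2A = Σ (x_i·y_{i+1} − x_{i+1}·y_i), indices taken mod 4.
Cross-terms: 23, 9, -3, -10  ⇒  Σ = 19
Area = |Σ|/2 = 9.5.

9.5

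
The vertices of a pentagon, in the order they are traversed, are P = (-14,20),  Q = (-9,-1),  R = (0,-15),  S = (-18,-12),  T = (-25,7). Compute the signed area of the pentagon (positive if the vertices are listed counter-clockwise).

Apply the surveyor's formula: 2A = Σ (x_i·y_{i+1} − x_{i+1}·y_i), indices taken mod 5.
P→Q: (-14)(-1) − (-9)(20) = 194
Q→R: (-9)(-15) − (0)(-1) = 135
R→S: (0)(-12) − (-18)(-15) = -270
S→T: (-18)(7) − (-25)(-12) = -426
T→P: (-25)(20) − (-14)(7) = -402
Σ = -769
Signed area = Σ/2 = -384.5 (negative ⇒ clockwise traversal).

-384.5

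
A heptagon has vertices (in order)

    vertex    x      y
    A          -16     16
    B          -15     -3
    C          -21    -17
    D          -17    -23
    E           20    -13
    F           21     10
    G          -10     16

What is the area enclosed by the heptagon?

1180

Apply the shoelace formula: 2A = Σ (x_i·y_{i+1} − x_{i+1}·y_i), indices taken mod 7.
Σ = (288) + (192) + (194) + (681) + (473) + (436) + (96) = 2360
Area = |Σ|/2 = 1180.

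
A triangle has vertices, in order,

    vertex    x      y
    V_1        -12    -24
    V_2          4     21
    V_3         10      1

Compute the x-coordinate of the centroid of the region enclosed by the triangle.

2/3

Apply Gauss's area formula. First the cross-terms c_i = x_i·y_{i+1} − x_{i+1}·y_i:
  -156, -206, -228  ⇒  2A = -590, A = -295.
Then Σ (x_i + x_{i+1})·c_i = -1180, so x̄ = -1180 / (6·(-295)) = 2/3.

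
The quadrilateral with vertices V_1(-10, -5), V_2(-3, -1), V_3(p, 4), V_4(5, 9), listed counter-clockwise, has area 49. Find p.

7

The doubled signed area Σ (x_i y_{i+1} − x_{i+1} y_i) is linear in p.
With p=0 it equals 28; the coefficient of p is 10 (from the two edges through V_3).
So 10·p + 28 = 2·49 = 98 ⇒ p = 7.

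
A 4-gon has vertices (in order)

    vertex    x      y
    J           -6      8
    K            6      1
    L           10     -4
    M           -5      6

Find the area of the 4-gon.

Apply the surveyor's formula: 2A = Σ (x_i·y_{i+1} − x_{i+1}·y_i), indices taken mod 4.
Σ = (-54) + (-34) + (40) + (-4) = -52
Area = |Σ|/2 = 26.

26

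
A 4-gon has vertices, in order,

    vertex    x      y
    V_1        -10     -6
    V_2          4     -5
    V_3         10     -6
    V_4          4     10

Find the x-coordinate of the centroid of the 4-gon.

Apply the shoelace (surveyor's) formula. First the cross-terms c_i = x_i·y_{i+1} − x_{i+1}·y_i:
  74, 26, 124, 76  ⇒  2A = 300, A = 150.
Then Σ (x_i + x_{i+1})·c_i = 1200, so x̄ = 1200 / (6·150) = 4/3.

4/3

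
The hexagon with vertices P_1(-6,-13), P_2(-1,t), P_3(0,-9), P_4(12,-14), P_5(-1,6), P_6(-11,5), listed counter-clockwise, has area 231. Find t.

-11

The doubled signed area Σ (x_i y_{i+1} − x_{i+1} y_i) is linear in t.
With t=0 it equals 396; the coefficient of t is -6 (from the two edges through P_2).
So -6·t + 396 = 2·231 = 462 ⇒ t = -11.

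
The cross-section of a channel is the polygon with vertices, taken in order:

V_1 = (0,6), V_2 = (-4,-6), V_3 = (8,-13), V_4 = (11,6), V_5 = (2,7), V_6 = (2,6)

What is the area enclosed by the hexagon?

Apply the surveyor's formula: 2A = Σ (x_i·y_{i+1} − x_{i+1}·y_i), indices taken mod 6.
Σ = (24) + (100) + (191) + (65) + (-2) + (12) = 390
Area = |Σ|/2 = 195.

195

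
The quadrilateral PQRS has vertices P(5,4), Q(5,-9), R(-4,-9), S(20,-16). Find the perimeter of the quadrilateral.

72

|PQ| = √((0)² + (-13)²) = √169 = 13
|QR| = √((-9)² + (0)²) = √81 = 9
|RS| = √((24)² + (-7)²) = √625 = 25
|SP| = √((-15)² + (20)²) = √625 = 25
Perimeter = 13 + 9 + 25 + 25 = 72.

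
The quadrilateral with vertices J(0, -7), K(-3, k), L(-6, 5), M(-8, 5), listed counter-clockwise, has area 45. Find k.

10

The doubled signed area Σ (x_i y_{i+1} − x_{i+1} y_i) is linear in k.
With k=0 it equals 30; the coefficient of k is 6 (from the two edges through K).
So 6·k + 30 = 2·45 = 90 ⇒ k = 10.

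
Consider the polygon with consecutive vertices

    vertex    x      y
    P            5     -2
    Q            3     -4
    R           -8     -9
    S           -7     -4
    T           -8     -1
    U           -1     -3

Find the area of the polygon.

Apply the surveyor's formula: 2A = Σ (x_i·y_{i+1} − x_{i+1}·y_i), indices taken mod 6.
Σ = (-14) + (-59) + (-31) + (-25) + (23) + (17) = -89
Area = |Σ|/2 = 44.5.

44.5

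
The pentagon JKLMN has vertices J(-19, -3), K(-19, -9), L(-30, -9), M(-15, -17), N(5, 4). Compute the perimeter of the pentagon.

|JK| = √((0)² + (-6)²) = √36 = 6
|KL| = √((-11)² + (0)²) = √121 = 11
|LM| = √((15)² + (-8)²) = √289 = 17
|MN| = √((20)² + (21)²) = √841 = 29
|NJ| = √((-24)² + (-7)²) = √625 = 25
Perimeter = 6 + 11 + 17 + 29 + 25 = 88.

88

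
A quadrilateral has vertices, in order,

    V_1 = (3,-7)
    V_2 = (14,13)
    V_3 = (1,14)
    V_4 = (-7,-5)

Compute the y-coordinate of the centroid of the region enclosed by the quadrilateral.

Apply the shoelace (surveyor's) formula. First the cross-terms c_i = x_i·y_{i+1} − x_{i+1}·y_i:
  137, 183, 93, 64  ⇒  2A = 477, A = 238.5.
Then Σ (y_i + y_{i+1})·c_i = 5832, so ȳ = 5832 / (6·238.5) = 216/53.

216/53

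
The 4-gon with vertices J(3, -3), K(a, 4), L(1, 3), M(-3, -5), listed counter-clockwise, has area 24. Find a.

The doubled signed area Σ (x_i y_{i+1} − x_{i+1} y_i) is linear in a.
With a=0 it equals 36; the coefficient of a is 6 (from the two edges through K).
So 6·a + 36 = 2·24 = 48 ⇒ a = 2.

2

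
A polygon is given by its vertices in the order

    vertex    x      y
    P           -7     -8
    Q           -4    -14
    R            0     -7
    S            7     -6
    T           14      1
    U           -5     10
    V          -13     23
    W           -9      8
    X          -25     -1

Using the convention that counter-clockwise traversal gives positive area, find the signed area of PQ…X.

Σ = (66) + (28) + (49) + (91) + (145) + (15) + (103) + (209) + (193) = 899
Signed area = Σ/2 = 449.5 (positive ⇒ counter-clockwise traversal).

449.5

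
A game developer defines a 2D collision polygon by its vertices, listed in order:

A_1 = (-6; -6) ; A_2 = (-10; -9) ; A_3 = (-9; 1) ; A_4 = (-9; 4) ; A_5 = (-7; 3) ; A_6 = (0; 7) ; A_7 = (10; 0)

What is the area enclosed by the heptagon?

Apply the shoelace (surveyor's) formula: 2A = Σ (x_i·y_{i+1} − x_{i+1}·y_i), indices taken mod 7.
Cross-terms: -6, -91, -27, 1, -49, -70, -60  ⇒  Σ = -302
Area = |Σ|/2 = 151.

151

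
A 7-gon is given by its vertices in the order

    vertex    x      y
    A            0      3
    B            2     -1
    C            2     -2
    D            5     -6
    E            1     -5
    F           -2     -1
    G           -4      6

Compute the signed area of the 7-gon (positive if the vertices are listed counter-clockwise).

Apply the shoelace (surveyor's) formula: 2A = Σ (x_i·y_{i+1} − x_{i+1}·y_i), indices taken mod 7.
A→B: (0)(-1) − (2)(3) = -6
B→C: (2)(-2) − (2)(-1) = -2
C→D: (2)(-6) − (5)(-2) = -2
D→E: (5)(-5) − (1)(-6) = -19
E→F: (1)(-1) − (-2)(-5) = -11
F→G: (-2)(6) − (-4)(-1) = -16
G→A: (-4)(3) − (0)(6) = -12
Σ = -68
Signed area = Σ/2 = -34 (negative ⇒ clockwise traversal).

-34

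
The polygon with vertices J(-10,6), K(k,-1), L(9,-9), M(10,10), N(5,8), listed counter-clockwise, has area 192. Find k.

-3

The doubled signed area Σ (x_i y_{i+1} − x_{i+1} y_i) is linear in k.
With k=0 it equals 339; the coefficient of k is -15 (from the two edges through K).
So -15·k + 339 = 2·192 = 384 ⇒ k = -3.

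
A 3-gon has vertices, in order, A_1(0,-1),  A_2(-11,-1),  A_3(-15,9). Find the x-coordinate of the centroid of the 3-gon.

-26/3

Apply the shoelace (surveyor's) formula. First the cross-terms c_i = x_i·y_{i+1} − x_{i+1}·y_i:
  -11, -114, 15  ⇒  2A = -110, A = -55.
Then Σ (x_i + x_{i+1})·c_i = 2860, so x̄ = 2860 / (6·(-55)) = -26/3.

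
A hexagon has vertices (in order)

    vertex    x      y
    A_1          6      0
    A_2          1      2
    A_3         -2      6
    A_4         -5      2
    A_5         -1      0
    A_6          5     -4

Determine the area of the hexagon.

Apply the surveyor's formula: 2A = Σ (x_i·y_{i+1} − x_{i+1}·y_i), indices taken mod 6.
Cross-terms: 12, 10, 26, 2, 4, 24  ⇒  Σ = 78
Area = |Σ|/2 = 39.

39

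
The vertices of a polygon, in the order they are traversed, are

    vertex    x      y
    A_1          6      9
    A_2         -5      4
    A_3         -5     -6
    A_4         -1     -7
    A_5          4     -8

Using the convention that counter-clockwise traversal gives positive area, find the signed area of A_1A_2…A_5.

134

A_1→A_2: (6)(4) − (-5)(9) = 69
A_2→A_3: (-5)(-6) − (-5)(4) = 50
A_3→A_4: (-5)(-7) − (-1)(-6) = 29
A_4→A_5: (-1)(-8) − (4)(-7) = 36
A_5→A_1: (4)(9) − (6)(-8) = 84
Σ = 268
Signed area = Σ/2 = 134 (positive ⇒ counter-clockwise traversal).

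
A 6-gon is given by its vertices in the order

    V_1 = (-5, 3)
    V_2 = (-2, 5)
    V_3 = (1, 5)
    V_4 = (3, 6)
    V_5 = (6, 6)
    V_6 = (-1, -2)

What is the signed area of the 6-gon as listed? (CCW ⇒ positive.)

-40

Cross-terms: -19, -15, -9, -18, -6, -13  ⇒  Σ = -80
Signed area = Σ/2 = -40 (negative ⇒ clockwise traversal).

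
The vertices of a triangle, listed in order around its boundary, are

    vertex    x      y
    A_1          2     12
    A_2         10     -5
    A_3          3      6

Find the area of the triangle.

15.5

Apply the shoelace formula: 2A = Σ (x_i·y_{i+1} − x_{i+1}·y_i), indices taken mod 3.
Cross-terms: -130, 75, 24  ⇒  Σ = -31
Area = |Σ|/2 = 15.5.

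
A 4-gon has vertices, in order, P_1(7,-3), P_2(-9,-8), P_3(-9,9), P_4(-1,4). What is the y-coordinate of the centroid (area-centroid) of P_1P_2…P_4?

-4/9

Apply the shoelace formula. First the cross-terms c_i = x_i·y_{i+1} − x_{i+1}·y_i:
  -83, -153, -27, -25  ⇒  2A = -288, A = -144.
Then Σ (y_i + y_{i+1})·c_i = 384, so ȳ = 384 / (6·(-144)) = -4/9.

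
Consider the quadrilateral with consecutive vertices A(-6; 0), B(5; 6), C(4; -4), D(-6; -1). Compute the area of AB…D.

57

Apply the shoelace formula: 2A = Σ (x_i·y_{i+1} − x_{i+1}·y_i), indices taken mod 4.
A→B: (-6)(6) − (5)(0) = -36
B→C: (5)(-4) − (4)(6) = -44
C→D: (4)(-1) − (-6)(-4) = -28
D→A: (-6)(0) − (-6)(-1) = -6
Σ = -114
Area = |Σ|/2 = 57.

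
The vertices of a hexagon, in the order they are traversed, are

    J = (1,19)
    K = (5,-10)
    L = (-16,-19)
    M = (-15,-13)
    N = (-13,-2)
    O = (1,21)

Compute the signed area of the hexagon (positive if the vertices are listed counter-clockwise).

Apply Gauss's area formula: 2A = Σ (x_i·y_{i+1} − x_{i+1}·y_i), indices taken mod 6.
Cross-terms: -105, -255, -77, -139, -271, -2  ⇒  Σ = -849
Signed area = Σ/2 = -424.5 (negative ⇒ clockwise traversal).

-424.5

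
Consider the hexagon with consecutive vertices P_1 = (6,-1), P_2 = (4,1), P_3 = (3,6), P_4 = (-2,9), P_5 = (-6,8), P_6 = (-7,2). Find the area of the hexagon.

73.5

Apply the surveyor's formula: 2A = Σ (x_i·y_{i+1} − x_{i+1}·y_i), indices taken mod 6.
Σ = (10) + (21) + (39) + (38) + (44) + (-5) = 147
Area = |Σ|/2 = 73.5.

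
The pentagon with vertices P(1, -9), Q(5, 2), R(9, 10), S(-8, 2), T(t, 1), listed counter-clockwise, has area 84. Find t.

0

The doubled signed area Σ (x_i y_{i+1} − x_{i+1} y_i) is linear in t.
With t=0 it equals 168; the coefficient of t is -11 (from the two edges through T).
So -11·t + 168 = 2·84 = 168 ⇒ t = 0.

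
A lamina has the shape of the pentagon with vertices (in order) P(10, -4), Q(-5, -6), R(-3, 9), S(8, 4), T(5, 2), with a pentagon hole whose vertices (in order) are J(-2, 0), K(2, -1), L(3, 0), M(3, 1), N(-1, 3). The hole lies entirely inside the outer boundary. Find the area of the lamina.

123.5

Outer boundary:
Apply the surveyor's formula: 2A = Σ (x_i·y_{i+1} − x_{i+1}·y_i), indices taken mod 5.
Σ = (-80) + (-63) + (-84) + (-4) + (-40) = -271
Area = |Σ|/2 = 135.5.
Hole:
Apply the shoelace formula: 2A = Σ (x_i·y_{i+1} − x_{i+1}·y_i), indices taken mod 5.
Σ = (2) + (3) + (3) + (10) + (6) = 24
Area = |Σ|/2 = 12.
Net area = 135.5 − 12 = 123.5.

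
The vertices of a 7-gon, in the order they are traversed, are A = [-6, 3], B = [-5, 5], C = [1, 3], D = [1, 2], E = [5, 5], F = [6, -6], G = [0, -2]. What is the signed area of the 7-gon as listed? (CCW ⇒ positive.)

Apply the surveyor's formula: 2A = Σ (x_i·y_{i+1} − x_{i+1}·y_i), indices taken mod 7.
Cross-terms: -15, -20, -1, -5, -60, -12, -12  ⇒  Σ = -125
Signed area = Σ/2 = -62.5 (negative ⇒ clockwise traversal).

-62.5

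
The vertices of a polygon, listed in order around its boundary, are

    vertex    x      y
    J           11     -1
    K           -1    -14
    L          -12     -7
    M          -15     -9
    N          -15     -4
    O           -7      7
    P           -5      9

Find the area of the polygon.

Σ = (-155) + (-161) + (3) + (-75) + (-133) + (-28) + (-94) = -643
Area = |Σ|/2 = 321.5.

321.5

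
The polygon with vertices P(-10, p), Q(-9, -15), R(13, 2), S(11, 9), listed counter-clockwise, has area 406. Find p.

15

Write out the shoelace sum; only the two edges meeting at P involve p:
2·Area = [(11·p − (-10)·9) + ((-10)·(-15) − (-9)·p)] + 272
       = 20·p + 512 = 812
⇒ p = 15.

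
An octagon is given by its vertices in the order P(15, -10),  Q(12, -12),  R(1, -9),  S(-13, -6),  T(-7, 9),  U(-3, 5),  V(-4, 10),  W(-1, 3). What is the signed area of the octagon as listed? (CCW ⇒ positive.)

Apply the shoelace formula: 2A = Σ (x_i·y_{i+1} − x_{i+1}·y_i), indices taken mod 8.
Σ = (-60) + (-96) + (-123) + (-159) + (-8) + (-10) + (-2) + (-35) = -493
Signed area = Σ/2 = -246.5 (negative ⇒ clockwise traversal).

-246.5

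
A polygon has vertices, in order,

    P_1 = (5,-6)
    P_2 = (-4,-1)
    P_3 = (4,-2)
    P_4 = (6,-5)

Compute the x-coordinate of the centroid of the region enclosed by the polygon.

115/54

Apply the shoelace formula. First the cross-terms c_i = x_i·y_{i+1} − x_{i+1}·y_i:
  -29, 12, -8, -11  ⇒  2A = -36, A = -18.
Then Σ (x_i + x_{i+1})·c_i = -230, so x̄ = -230 / (6·(-18)) = 115/54.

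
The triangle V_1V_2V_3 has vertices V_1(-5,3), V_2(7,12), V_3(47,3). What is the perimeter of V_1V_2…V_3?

108

|V_1V_2| = √((12)² + (9)²) = √225 = 15
|V_2V_3| = √((40)² + (-9)²) = √1681 = 41
|V_3V_1| = √((-52)² + (0)²) = √2704 = 52
Perimeter = 15 + 41 + 52 = 108.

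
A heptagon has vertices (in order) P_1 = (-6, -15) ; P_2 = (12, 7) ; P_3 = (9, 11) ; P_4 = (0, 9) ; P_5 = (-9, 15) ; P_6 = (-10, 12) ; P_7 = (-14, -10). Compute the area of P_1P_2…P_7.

Apply Gauss's area formula: 2A = Σ (x_i·y_{i+1} − x_{i+1}·y_i), indices taken mod 7.
Σ = (138) + (69) + (81) + (81) + (42) + (268) + (150) = 829
Area = |Σ|/2 = 414.5.

414.5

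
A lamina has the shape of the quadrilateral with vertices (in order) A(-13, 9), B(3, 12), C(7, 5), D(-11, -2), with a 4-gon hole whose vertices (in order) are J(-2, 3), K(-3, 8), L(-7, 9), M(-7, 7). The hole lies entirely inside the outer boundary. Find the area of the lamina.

Outer boundary:
Σ = (-183) + (-69) + (41) + (-125) = -336
Area = |Σ|/2 = 168.
Hole:
Apply Gauss's area formula: 2A = Σ (x_i·y_{i+1} − x_{i+1}·y_i), indices taken mod 4.
Cross-terms: -7, 29, 14, -7  ⇒  Σ = 29
Area = |Σ|/2 = 14.5.
Net area = 168 − 14.5 = 153.5.

153.5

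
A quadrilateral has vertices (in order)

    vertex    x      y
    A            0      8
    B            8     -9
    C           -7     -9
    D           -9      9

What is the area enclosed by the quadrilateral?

207.5

Apply the shoelace formula: 2A = Σ (x_i·y_{i+1} − x_{i+1}·y_i), indices taken mod 4.
A→B: (0)(-9) − (8)(8) = -64
B→C: (8)(-9) − (-7)(-9) = -135
C→D: (-7)(9) − (-9)(-9) = -144
D→A: (-9)(8) − (0)(9) = -72
Σ = -415
Area = |Σ|/2 = 207.5.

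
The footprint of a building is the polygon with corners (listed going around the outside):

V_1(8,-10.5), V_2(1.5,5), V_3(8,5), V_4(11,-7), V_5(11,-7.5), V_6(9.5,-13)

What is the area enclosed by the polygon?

Apply the surveyor's formula: 2A = Σ (x_i·y_{i+1} − x_{i+1}·y_i), indices taken mod 6.
V_1→V_2: (8)(5) − (1.5)(-10.5) = 55.75
V_2→V_3: (1.5)(5) − (8)(5) = -32.5
V_3→V_4: (8)(-7) − (11)(5) = -111
V_4→V_5: (11)(-7.5) − (11)(-7) = -5.5
V_5→V_6: (11)(-13) − (9.5)(-7.5) = -71.75
V_6→V_1: (9.5)(-10.5) − (8)(-13) = 4.25
Σ = -160.75
Area = |Σ|/2 = 80.375.

80.375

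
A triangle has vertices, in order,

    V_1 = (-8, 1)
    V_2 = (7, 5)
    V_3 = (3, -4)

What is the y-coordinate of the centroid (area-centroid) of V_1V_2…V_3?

Apply Gauss's area formula. First the cross-terms c_i = x_i·y_{i+1} − x_{i+1}·y_i:
  -47, -43, -29  ⇒  2A = -119, A = -59.5.
Then Σ (y_i + y_{i+1})·c_i = -238, so ȳ = -238 / (6·(-59.5)) = 2/3.

2/3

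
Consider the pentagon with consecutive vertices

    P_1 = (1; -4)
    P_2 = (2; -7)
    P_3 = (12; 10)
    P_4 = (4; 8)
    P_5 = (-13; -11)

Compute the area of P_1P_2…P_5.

Σ = (1) + (104) + (56) + (60) + (63) = 284
Area = |Σ|/2 = 142.

142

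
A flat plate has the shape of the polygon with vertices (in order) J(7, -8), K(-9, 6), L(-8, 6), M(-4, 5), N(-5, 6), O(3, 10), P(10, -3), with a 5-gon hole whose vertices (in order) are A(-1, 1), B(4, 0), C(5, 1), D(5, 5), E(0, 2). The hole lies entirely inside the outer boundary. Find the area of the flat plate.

Outer boundary:
Apply the shoelace formula: 2A = Σ (x_i·y_{i+1} − x_{i+1}·y_i), indices taken mod 7.
J→K: (7)(6) − (-9)(-8) = -30
K→L: (-9)(6) − (-8)(6) = -6
L→M: (-8)(5) − (-4)(6) = -16
M→N: (-4)(6) − (-5)(5) = 1
N→O: (-5)(10) − (3)(6) = -68
O→P: (3)(-3) − (10)(10) = -109
P→J: (10)(-8) − (7)(-3) = -59
Σ = -287
Area = |Σ|/2 = 143.5.
Hole:
Apply the shoelace (surveyor's) formula: 2A = Σ (x_i·y_{i+1} − x_{i+1}·y_i), indices taken mod 5.
Σ = (-4) + (4) + (20) + (10) + (2) = 32
Area = |Σ|/2 = 16.
Net area = 143.5 − 16 = 127.5.

127.5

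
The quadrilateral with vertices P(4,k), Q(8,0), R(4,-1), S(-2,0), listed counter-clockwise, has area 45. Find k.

The doubled signed area Σ (x_i y_{i+1} − x_{i+1} y_i) is linear in k.
With k=0 it equals -10; the coefficient of k is -10 (from the two edges through P).
So -10·k + -10 = 2·45 = 90 ⇒ k = -10.

-10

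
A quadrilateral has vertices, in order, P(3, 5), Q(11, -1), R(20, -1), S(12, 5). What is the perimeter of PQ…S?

|PQ| = √((8)² + (-6)²) = √100 = 10
|QR| = √((9)² + (0)²) = √81 = 9
|RS| = √((-8)² + (6)²) = √100 = 10
|SP| = √((-9)² + (0)²) = √81 = 9
Perimeter = 10 + 9 + 10 + 9 = 38.

38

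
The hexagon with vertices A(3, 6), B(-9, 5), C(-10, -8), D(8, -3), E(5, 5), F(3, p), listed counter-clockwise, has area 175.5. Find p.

Write out the shoelace sum; only the two edges meeting at F involve p:
2·Area = [(5·p − 3·5) + (3·6 − 3·p)] + 340
       = 2·p + 343 = 351
⇒ p = 4.

4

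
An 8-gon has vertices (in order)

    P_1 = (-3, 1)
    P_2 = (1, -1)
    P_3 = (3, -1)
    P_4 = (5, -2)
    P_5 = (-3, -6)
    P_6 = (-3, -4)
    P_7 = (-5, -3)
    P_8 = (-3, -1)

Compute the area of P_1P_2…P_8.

30

Apply the shoelace (surveyor's) formula: 2A = Σ (x_i·y_{i+1} − x_{i+1}·y_i), indices taken mod 8.
P_1→P_2: (-3)(-1) − (1)(1) = 2
P_2→P_3: (1)(-1) − (3)(-1) = 2
P_3→P_4: (3)(-2) − (5)(-1) = -1
P_4→P_5: (5)(-6) − (-3)(-2) = -36
P_5→P_6: (-3)(-4) − (-3)(-6) = -6
P_6→P_7: (-3)(-3) − (-5)(-4) = -11
P_7→P_8: (-5)(-1) − (-3)(-3) = -4
P_8→P_1: (-3)(1) − (-3)(-1) = -6
Σ = -60
Area = |Σ|/2 = 30.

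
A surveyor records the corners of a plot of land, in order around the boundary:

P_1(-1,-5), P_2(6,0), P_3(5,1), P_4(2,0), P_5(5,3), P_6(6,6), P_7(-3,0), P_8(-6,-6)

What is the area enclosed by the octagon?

Apply the surveyor's formula: 2A = Σ (x_i·y_{i+1} − x_{i+1}·y_i), indices taken mod 8.
Σ = (30) + (6) + (-2) + (6) + (12) + (18) + (18) + (24) = 112
Area = |Σ|/2 = 56.

56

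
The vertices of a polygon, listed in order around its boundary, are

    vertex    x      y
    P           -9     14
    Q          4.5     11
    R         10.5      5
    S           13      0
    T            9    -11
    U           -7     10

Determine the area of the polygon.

229

Apply the surveyor's formula: 2A = Σ (x_i·y_{i+1} − x_{i+1}·y_i), indices taken mod 6.
Σ = (-162) + (-93) + (-65) + (-143) + (13) + (-8) = -458
Area = |Σ|/2 = 229.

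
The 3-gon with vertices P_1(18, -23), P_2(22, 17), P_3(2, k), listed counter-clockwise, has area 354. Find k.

-6

The doubled signed area Σ (x_i y_{i+1} − x_{i+1} y_i) is linear in k.
With k=0 it equals 732; the coefficient of k is 4 (from the two edges through P_3).
So 4·k + 732 = 2·354 = 708 ⇒ k = -6.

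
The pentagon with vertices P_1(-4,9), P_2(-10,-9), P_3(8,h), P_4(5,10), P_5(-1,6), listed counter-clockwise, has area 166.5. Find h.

0

The doubled signed area Σ (x_i y_{i+1} − x_{i+1} y_i) is linear in h.
With h=0 it equals 333; the coefficient of h is -15 (from the two edges through P_3).
So -15·h + 333 = 2·166.5 = 333 ⇒ h = 0.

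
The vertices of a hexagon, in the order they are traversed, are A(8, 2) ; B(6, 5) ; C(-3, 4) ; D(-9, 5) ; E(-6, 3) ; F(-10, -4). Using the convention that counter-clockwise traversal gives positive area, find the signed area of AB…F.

78.5

Apply the shoelace formula: 2A = Σ (x_i·y_{i+1} − x_{i+1}·y_i), indices taken mod 6.
Cross-terms: 28, 39, 21, 3, 54, 12  ⇒  Σ = 157
Signed area = Σ/2 = 78.5 (positive ⇒ counter-clockwise traversal).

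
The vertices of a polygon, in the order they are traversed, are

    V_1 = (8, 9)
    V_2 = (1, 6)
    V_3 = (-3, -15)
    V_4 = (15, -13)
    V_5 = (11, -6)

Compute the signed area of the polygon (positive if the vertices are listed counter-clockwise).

Σ = (39) + (3) + (264) + (53) + (147) = 506
Signed area = Σ/2 = 253 (positive ⇒ counter-clockwise traversal).

253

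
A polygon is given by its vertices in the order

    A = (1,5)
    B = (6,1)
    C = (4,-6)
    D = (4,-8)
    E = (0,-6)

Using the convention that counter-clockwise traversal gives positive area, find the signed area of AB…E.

Apply the shoelace formula: 2A = Σ (x_i·y_{i+1} − x_{i+1}·y_i), indices taken mod 5.
Σ = (-29) + (-40) + (-8) + (-24) + (6) = -95
Signed area = Σ/2 = -47.5 (negative ⇒ clockwise traversal).

-47.5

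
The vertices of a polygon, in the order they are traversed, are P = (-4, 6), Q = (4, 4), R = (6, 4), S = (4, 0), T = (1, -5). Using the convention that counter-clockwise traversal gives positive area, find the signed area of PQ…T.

-49

Apply Gauss's area formula: 2A = Σ (x_i·y_{i+1} − x_{i+1}·y_i), indices taken mod 5.
Σ = (-40) + (-8) + (-16) + (-20) + (-14) = -98
Signed area = Σ/2 = -49 (negative ⇒ clockwise traversal).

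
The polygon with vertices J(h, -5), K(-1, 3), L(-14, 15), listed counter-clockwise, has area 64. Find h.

-3

Write out the shoelace sum; only the two edges meeting at J involve h:
2·Area = [((-14)·(-5) − h·15) + (h·3 − (-1)·(-5))] + 27
       = -12·h + 92 = 128
⇒ h = -3.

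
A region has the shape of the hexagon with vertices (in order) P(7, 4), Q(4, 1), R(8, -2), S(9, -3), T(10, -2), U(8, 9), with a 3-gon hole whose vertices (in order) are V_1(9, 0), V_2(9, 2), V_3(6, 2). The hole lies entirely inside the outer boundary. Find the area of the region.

Outer boundary:
Σ = (-9) + (-16) + (-6) + (12) + (106) + (-31) = 56
Area = |Σ|/2 = 28.
Hole:
Apply the shoelace formula: 2A = Σ (x_i·y_{i+1} − x_{i+1}·y_i), indices taken mod 3.
V_1→V_2: (9)(2) − (9)(0) = 18
V_2→V_3: (9)(2) − (6)(2) = 6
V_3→V_1: (6)(0) − (9)(2) = -18
Σ = 6
Area = |Σ|/2 = 3.
Net area = 28 − 3 = 25.

25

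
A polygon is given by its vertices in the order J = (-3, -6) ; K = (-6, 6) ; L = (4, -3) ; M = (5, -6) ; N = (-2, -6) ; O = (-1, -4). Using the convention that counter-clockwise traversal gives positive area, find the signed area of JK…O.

Apply the surveyor's formula: 2A = Σ (x_i·y_{i+1} − x_{i+1}·y_i), indices taken mod 6.
J→K: (-3)(6) − (-6)(-6) = -54
K→L: (-6)(-3) − (4)(6) = -6
L→M: (4)(-6) − (5)(-3) = -9
M→N: (5)(-6) − (-2)(-6) = -42
N→O: (-2)(-4) − (-1)(-6) = 2
O→J: (-1)(-6) − (-3)(-4) = -6
Σ = -115
Signed area = Σ/2 = -57.5 (negative ⇒ clockwise traversal).

-57.5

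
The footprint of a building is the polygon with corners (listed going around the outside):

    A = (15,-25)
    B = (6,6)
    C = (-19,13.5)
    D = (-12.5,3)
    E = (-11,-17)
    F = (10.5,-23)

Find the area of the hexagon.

653.125

Σ = (240) + (195) + (111.75) + (245.5) + (431.5) + (82.5) = 1306.25
Area = |Σ|/2 = 653.125.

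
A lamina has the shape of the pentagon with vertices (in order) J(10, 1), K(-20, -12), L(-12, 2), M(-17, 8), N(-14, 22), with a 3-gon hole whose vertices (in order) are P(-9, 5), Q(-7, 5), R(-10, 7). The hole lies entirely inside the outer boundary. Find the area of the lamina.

419

Outer boundary:
Apply the shoelace (surveyor's) formula: 2A = Σ (x_i·y_{i+1} − x_{i+1}·y_i), indices taken mod 5.
Σ = (-100) + (-184) + (-62) + (-262) + (-234) = -842
Area = |Σ|/2 = 421.
Hole:
Apply the shoelace formula: 2A = Σ (x_i·y_{i+1} − x_{i+1}·y_i), indices taken mod 3.
Σ = (-10) + (1) + (13) = 4
Area = |Σ|/2 = 2.
Net area = 421 − 2 = 419.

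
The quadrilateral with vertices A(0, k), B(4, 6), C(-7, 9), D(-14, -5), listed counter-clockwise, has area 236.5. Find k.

The doubled signed area Σ (x_i y_{i+1} − x_{i+1} y_i) is linear in k.
With k=0 it equals 239; the coefficient of k is -18 (from the two edges through A).
So -18·k + 239 = 2·236.5 = 473 ⇒ k = -13.

-13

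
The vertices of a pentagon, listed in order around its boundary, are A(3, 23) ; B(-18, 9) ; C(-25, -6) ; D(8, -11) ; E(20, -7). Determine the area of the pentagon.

871

Σ = (441) + (333) + (323) + (164) + (481) = 1742
Area = |Σ|/2 = 871.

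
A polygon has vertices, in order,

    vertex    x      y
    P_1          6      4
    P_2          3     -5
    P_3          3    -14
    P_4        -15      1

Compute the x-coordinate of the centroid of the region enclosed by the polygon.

Apply the surveyor's formula. First the cross-terms c_i = x_i·y_{i+1} − x_{i+1}·y_i:
  -42, -27, -207, -66  ⇒  2A = -342, A = -171.
Then Σ (x_i + x_{i+1})·c_i = 2538, so x̄ = 2538 / (6·(-171)) = -47/19.

-47/19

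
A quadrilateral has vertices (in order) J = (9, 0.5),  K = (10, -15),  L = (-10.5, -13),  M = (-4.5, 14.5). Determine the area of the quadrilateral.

Cross-terms: -140, -287.5, -210.75, -132.75  ⇒  Σ = -771
Area = |Σ|/2 = 385.5.

385.5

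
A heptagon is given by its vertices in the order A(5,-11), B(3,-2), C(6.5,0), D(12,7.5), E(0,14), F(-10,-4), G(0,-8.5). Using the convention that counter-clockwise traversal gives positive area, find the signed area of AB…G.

Σ = (23) + (13) + (48.75) + (168) + (140) + (85) + (42.5) = 520.25
Signed area = Σ/2 = 260.125 (positive ⇒ counter-clockwise traversal).

260.125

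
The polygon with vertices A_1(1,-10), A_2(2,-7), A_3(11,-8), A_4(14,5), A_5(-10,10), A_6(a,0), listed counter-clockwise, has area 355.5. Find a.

-14

Write out the shoelace sum; only the two edges meeting at A_6 involve a:
2·Area = [((-10)·0 − a·10) + (a·(-10) − 1·0)] + 431
       = -20·a + 431 = 711
⇒ a = -14.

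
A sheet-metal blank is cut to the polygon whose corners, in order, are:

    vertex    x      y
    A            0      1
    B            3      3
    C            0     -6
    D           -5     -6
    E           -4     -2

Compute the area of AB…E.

34.5

Apply the shoelace (surveyor's) formula: 2A = Σ (x_i·y_{i+1} − x_{i+1}·y_i), indices taken mod 5.
A→B: (0)(3) − (3)(1) = -3
B→C: (3)(-6) − (0)(3) = -18
C→D: (0)(-6) − (-5)(-6) = -30
D→E: (-5)(-2) − (-4)(-6) = -14
E→A: (-4)(1) − (0)(-2) = -4
Σ = -69
Area = |Σ|/2 = 34.5.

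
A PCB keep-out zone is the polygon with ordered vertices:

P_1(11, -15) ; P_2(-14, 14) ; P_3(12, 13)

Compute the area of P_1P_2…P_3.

Apply the shoelace formula: 2A = Σ (x_i·y_{i+1} − x_{i+1}·y_i), indices taken mod 3.
P_1→P_2: (11)(14) − (-14)(-15) = -56
P_2→P_3: (-14)(13) − (12)(14) = -350
P_3→P_1: (12)(-15) − (11)(13) = -323
Σ = -729
Area = |Σ|/2 = 364.5.

364.5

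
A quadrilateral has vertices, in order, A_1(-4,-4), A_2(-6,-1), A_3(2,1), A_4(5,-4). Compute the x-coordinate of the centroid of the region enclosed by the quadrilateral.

Apply the surveyor's formula. First the cross-terms c_i = x_i·y_{i+1} − x_{i+1}·y_i:
  -20, -4, -13, -36  ⇒  2A = -73, A = -36.5.
Then Σ (x_i + x_{i+1})·c_i = 89, so x̄ = 89 / (6·(-36.5)) = -89/219.

-89/219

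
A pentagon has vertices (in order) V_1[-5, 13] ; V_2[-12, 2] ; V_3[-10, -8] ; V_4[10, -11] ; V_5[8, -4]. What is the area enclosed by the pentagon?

Apply Gauss's area formula: 2A = Σ (x_i·y_{i+1} − x_{i+1}·y_i), indices taken mod 5.
Σ = (146) + (116) + (190) + (48) + (84) = 584
Area = |Σ|/2 = 292.

292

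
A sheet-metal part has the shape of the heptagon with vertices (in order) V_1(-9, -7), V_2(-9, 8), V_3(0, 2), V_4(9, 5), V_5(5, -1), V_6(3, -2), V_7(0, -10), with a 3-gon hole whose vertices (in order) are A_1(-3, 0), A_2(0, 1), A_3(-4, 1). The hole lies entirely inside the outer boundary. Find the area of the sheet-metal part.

Outer boundary:
Apply the shoelace formula: 2A = Σ (x_i·y_{i+1} − x_{i+1}·y_i), indices taken mod 7.
Σ = (-135) + (-18) + (-18) + (-34) + (-7) + (-30) + (-90) = -332
Area = |Σ|/2 = 166.
Hole:
Apply Gauss's area formula: 2A = Σ (x_i·y_{i+1} − x_{i+1}·y_i), indices taken mod 3.
Σ = (-3) + (4) + (3) = 4
Area = |Σ|/2 = 2.
Net area = 166 − 2 = 164.

164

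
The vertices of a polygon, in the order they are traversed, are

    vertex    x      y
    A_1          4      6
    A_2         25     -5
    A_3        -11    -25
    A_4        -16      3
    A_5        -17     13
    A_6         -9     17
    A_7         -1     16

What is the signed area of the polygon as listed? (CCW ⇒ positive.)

Apply the surveyor's formula: 2A = Σ (x_i·y_{i+1} − x_{i+1}·y_i), indices taken mod 7.
Σ = (-170) + (-680) + (-433) + (-157) + (-172) + (-127) + (-70) = -1809
Signed area = Σ/2 = -904.5 (negative ⇒ clockwise traversal).

-904.5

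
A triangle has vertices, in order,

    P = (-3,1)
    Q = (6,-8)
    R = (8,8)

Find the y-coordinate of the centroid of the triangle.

1/3

Apply the shoelace (surveyor's) formula. First the cross-terms c_i = x_i·y_{i+1} − x_{i+1}·y_i:
  18, 112, 32  ⇒  2A = 162, A = 81.
Then Σ (y_i + y_{i+1})·c_i = 162, so ȳ = 162 / (6·81) = 1/3.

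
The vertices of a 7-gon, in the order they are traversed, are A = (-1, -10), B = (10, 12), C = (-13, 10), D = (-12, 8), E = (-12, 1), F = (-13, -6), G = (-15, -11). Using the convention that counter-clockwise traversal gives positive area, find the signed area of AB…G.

360.5

A→B: (-1)(12) − (10)(-10) = 88
B→C: (10)(10) − (-13)(12) = 256
C→D: (-13)(8) − (-12)(10) = 16
D→E: (-12)(1) − (-12)(8) = 84
E→F: (-12)(-6) − (-13)(1) = 85
F→G: (-13)(-11) − (-15)(-6) = 53
G→A: (-15)(-10) − (-1)(-11) = 139
Σ = 721
Signed area = Σ/2 = 360.5 (positive ⇒ counter-clockwise traversal).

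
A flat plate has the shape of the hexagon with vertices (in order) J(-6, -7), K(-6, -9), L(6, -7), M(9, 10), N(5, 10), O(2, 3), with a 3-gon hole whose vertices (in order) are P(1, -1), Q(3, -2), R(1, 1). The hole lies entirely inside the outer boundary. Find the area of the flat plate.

133

Outer boundary:
Apply the shoelace (surveyor's) formula: 2A = Σ (x_i·y_{i+1} − x_{i+1}·y_i), indices taken mod 6.
Σ = (12) + (96) + (123) + (40) + (-5) + (4) = 270
Area = |Σ|/2 = 135.
Hole:
Apply the shoelace formula: 2A = Σ (x_i·y_{i+1} − x_{i+1}·y_i), indices taken mod 3.
Σ = (1) + (5) + (-2) = 4
Area = |Σ|/2 = 2.
Net area = 135 − 2 = 133.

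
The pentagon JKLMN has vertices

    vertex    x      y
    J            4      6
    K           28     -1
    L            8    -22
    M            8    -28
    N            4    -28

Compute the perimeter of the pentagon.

98

|JK| = √((24)² + (-7)²) = √625 = 25
|KL| = √((-20)² + (-21)²) = √841 = 29
|LM| = √((0)² + (-6)²) = √36 = 6
|MN| = √((-4)² + (0)²) = √16 = 4
|NJ| = √((0)² + (34)²) = √1156 = 34
Perimeter = 25 + 29 + 6 + 4 + 34 = 98.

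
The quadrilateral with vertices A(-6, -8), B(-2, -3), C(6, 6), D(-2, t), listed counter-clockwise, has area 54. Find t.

6

The doubled signed area Σ (x_i y_{i+1} − x_{i+1} y_i) is linear in t.
With t=0 it equals 36; the coefficient of t is 12 (from the two edges through D).
So 12·t + 36 = 2·54 = 108 ⇒ t = 6.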